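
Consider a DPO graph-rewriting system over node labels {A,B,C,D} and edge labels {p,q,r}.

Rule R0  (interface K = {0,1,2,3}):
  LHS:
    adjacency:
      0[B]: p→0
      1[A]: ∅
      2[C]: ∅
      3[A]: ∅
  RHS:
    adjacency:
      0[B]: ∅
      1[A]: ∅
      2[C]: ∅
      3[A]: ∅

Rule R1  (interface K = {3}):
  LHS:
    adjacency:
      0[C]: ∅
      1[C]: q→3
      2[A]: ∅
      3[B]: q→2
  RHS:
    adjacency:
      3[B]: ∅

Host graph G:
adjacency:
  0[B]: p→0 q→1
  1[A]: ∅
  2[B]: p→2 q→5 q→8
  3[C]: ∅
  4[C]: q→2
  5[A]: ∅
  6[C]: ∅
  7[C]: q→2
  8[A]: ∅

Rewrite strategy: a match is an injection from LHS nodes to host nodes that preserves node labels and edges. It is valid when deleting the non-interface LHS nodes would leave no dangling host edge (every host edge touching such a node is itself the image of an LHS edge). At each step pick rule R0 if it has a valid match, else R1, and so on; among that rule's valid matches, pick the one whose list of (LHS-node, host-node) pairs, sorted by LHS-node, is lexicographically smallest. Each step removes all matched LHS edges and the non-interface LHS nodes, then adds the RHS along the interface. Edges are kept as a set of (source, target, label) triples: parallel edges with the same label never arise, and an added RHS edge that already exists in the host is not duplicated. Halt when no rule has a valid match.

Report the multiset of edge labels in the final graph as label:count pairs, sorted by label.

start.  V:9 E:7  edges: 0-p->0 0-q->1 2-p->2 2-q->5 2-q->8 4-q->2 7-q->2
1. fire R0 via {0↦0, 1↦1, 2↦3, 3↦5}  →  V:9 E:6  edges: 0-q->1 2-p->2 2-q->5 2-q->8 4-q->2 7-q->2
2. fire R0 via {0↦2, 1↦1, 2↦3, 3↦5}  →  V:9 E:5  edges: 0-q->1 2-q->5 2-q->8 4-q->2 7-q->2
3. fire R1 via {0↦3, 1↦4, 2↦5, 3↦2}  →  V:6 E:3  edges: 0-q->1 2-q->8 7-q->2
4. fire R1 via {0↦6, 1↦7, 2↦8, 3↦2}  →  V:3 E:1  edges: 0-q->1
halt: no rule applies after step 4
NF edges: [(0, 1, 'q')]

Answer: q:1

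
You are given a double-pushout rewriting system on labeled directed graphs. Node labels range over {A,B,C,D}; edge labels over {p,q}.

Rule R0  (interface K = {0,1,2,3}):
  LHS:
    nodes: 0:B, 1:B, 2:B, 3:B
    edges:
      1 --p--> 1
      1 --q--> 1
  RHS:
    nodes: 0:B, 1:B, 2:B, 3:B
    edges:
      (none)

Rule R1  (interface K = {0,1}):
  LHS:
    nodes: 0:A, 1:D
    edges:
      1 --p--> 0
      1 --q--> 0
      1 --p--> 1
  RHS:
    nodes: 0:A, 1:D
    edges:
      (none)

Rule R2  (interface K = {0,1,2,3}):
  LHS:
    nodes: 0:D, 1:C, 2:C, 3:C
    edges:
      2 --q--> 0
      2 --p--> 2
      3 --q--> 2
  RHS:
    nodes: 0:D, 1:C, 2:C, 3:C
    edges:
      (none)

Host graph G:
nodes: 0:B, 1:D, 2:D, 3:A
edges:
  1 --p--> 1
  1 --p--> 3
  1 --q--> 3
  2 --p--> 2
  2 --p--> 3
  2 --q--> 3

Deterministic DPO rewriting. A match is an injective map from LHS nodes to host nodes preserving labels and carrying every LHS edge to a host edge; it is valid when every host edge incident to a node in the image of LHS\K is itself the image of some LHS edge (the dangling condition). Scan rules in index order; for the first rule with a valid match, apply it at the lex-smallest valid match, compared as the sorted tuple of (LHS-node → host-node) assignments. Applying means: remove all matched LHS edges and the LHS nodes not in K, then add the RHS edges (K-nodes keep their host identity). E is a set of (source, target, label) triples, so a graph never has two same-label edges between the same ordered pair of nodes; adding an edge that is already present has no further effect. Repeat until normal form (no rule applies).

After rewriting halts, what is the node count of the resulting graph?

initial: |V|=4 |E|=6  E = 1-p->1 1-p->3 1-q->3 2-p->2 2-p->3 2-q->3
step 1: apply R1 at {0↦3, 1↦1}  → |V|=4 |E|=3  E = 2-p->2 2-p->3 2-q->3
step 2: apply R1 at {0↦3, 1↦2}  → |V|=4 |E|=0  E = ∅
final graph: no rule applies after step 2
NF nodes: {0:B, 1:D, 2:D, 3:A}

Answer: 4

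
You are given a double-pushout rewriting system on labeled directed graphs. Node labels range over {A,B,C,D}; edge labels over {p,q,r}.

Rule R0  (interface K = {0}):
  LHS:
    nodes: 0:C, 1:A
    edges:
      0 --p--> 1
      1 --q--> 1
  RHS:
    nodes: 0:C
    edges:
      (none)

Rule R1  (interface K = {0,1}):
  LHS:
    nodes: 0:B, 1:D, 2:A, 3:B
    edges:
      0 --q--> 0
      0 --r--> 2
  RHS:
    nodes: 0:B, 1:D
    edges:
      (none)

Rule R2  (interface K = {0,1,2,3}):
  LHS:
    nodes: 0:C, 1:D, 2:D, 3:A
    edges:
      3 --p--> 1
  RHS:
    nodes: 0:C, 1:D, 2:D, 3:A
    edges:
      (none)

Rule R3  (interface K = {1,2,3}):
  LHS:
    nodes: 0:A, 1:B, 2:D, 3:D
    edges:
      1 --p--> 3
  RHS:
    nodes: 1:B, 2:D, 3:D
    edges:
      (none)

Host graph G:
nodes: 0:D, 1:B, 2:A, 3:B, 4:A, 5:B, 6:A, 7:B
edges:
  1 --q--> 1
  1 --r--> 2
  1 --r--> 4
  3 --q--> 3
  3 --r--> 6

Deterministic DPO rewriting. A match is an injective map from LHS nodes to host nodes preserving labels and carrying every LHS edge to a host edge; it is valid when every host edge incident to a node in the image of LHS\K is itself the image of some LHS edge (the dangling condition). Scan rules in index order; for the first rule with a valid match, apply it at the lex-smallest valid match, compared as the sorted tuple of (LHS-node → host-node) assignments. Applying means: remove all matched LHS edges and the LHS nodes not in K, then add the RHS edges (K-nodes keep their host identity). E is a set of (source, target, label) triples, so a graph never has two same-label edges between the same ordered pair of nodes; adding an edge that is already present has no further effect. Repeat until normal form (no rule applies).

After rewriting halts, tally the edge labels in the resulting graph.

[0] host  ⇒  8 nodes, 5 edges  {1-q->1 1-r->2 1-r->4 3-q->3 3-r->6}
[1] R1 @ {0↦1, 1↦0, 2↦2, 3↦5}  ⇒  6 nodes, 3 edges  {1-r->4 3-q->3 3-r->6}
[2] R1 @ {0↦3, 1↦0, 2↦6, 3↦7}  ⇒  4 nodes, 1 edges  {1-r->4}
final graph: no rule applies after step 2
NF edges: [(1, 4, 'r')]

Answer: r:1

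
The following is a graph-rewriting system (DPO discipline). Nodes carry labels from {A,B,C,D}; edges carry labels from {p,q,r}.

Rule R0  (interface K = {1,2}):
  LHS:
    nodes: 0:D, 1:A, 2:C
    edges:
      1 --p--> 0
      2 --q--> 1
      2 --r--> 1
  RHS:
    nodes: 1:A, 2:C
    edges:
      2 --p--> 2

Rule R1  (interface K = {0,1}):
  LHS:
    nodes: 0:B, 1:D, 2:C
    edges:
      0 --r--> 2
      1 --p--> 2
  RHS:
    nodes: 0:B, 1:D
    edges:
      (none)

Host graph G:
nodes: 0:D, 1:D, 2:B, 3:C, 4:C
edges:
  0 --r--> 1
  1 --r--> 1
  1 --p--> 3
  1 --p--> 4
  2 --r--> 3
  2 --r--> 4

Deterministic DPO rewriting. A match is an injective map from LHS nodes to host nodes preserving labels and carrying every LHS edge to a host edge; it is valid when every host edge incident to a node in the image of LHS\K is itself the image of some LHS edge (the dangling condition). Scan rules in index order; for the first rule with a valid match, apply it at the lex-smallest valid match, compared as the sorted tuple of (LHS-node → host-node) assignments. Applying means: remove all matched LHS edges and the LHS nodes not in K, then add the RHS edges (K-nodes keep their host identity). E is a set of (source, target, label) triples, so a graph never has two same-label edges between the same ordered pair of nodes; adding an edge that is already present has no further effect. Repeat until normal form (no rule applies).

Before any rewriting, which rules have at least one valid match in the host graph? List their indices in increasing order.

R0: no valid match — LHS pattern not found
R1: 2 valid matches — {0↦2, 1↦1, 2↦3}, {0↦2, 1↦1, 2↦4}

Answer: [R1]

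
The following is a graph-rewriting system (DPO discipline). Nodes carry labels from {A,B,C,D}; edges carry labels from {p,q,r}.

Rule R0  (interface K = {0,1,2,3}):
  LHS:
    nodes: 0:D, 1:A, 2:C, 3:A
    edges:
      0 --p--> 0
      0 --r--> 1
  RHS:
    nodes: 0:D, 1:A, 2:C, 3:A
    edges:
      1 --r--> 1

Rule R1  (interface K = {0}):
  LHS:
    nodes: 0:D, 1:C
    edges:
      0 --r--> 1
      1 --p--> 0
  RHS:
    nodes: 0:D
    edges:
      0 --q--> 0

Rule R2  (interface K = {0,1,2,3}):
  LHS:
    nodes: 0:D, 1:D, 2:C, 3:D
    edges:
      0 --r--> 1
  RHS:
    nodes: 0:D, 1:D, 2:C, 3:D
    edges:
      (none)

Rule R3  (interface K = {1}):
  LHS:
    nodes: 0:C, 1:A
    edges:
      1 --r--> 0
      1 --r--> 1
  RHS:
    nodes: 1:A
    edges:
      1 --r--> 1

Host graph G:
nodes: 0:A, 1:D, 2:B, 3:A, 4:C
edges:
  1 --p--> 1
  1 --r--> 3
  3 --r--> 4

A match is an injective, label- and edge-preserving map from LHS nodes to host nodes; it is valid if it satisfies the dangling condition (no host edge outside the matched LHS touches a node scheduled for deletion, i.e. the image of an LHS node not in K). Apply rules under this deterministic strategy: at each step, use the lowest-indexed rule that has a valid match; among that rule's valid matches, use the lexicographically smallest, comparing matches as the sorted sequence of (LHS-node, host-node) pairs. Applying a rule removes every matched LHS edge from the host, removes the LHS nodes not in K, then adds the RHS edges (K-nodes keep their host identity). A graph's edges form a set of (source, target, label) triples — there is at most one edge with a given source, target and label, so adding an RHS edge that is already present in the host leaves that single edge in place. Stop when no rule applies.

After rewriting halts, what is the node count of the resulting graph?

Answer: 4

Derivation:
start.  V:5 E:3  edges: 1-p->1 1-r->3 3-r->4
1. fire R0 via {0↦1, 1↦3, 2↦4, 3↦0}  →  V:5 E:2  edges: 3-r->3 3-r->4
2. fire R3 via {0↦4, 1↦3}  →  V:4 E:1  edges: 3-r->3
final graph: no rule applies after step 2
NF nodes: {0:A, 1:D, 2:B, 3:A}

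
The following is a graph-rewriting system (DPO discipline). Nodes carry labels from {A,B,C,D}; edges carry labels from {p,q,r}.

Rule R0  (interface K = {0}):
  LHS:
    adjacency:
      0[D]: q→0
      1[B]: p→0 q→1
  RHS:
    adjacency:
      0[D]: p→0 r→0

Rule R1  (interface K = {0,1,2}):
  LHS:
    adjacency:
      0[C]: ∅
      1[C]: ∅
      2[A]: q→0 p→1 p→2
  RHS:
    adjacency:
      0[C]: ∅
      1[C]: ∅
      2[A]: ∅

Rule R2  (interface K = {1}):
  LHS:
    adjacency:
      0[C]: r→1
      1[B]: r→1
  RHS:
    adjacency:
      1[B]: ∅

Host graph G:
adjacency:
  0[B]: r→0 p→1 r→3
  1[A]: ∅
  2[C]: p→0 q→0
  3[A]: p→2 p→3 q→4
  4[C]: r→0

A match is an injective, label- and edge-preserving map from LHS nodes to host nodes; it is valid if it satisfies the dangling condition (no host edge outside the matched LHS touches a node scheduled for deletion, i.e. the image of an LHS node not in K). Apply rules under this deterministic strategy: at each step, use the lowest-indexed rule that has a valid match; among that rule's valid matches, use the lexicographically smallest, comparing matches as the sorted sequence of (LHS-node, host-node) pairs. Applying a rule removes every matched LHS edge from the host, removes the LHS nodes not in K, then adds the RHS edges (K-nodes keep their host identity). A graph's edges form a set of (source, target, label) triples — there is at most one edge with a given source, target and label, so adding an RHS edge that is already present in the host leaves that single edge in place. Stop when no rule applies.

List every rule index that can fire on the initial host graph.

Answer: [R1]

Steps:
R0: no valid match — LHS pattern not found
R1: 1 valid match — {0↦4, 1↦2, 2↦3}
R2: no valid match — 1 raw match, all fail dangling condition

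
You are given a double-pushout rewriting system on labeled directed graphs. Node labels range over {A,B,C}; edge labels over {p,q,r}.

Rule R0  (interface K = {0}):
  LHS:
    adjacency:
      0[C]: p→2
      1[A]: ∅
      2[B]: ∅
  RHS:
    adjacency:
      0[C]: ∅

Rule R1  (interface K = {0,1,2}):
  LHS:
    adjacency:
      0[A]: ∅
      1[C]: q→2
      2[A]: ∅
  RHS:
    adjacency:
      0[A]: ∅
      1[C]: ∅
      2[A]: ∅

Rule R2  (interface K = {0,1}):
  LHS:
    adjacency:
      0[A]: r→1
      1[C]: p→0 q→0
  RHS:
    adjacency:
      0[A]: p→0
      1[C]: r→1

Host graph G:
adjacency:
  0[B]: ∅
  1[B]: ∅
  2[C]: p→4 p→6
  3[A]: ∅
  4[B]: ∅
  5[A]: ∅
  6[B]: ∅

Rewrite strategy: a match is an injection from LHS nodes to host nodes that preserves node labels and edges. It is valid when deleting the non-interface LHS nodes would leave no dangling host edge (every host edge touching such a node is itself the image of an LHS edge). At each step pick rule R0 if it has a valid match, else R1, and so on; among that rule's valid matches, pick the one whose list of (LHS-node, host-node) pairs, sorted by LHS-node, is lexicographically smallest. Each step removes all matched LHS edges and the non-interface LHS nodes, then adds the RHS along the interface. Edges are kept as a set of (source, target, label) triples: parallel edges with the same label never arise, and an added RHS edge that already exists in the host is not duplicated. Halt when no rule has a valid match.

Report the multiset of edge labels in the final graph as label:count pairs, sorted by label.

Answer: (no edges)

Rewrite trace:
[0] host  ⇒  7 nodes, 2 edges  {2-p->4 2-p->6}
[1] R0 @ {0↦2, 1↦3, 2↦4}  ⇒  5 nodes, 1 edges  {2-p->6}
[2] R0 @ {0↦2, 1↦5, 2↦6}  ⇒  3 nodes, 0 edges  {∅}
normal form: no rule applies after step 2
NF edges: []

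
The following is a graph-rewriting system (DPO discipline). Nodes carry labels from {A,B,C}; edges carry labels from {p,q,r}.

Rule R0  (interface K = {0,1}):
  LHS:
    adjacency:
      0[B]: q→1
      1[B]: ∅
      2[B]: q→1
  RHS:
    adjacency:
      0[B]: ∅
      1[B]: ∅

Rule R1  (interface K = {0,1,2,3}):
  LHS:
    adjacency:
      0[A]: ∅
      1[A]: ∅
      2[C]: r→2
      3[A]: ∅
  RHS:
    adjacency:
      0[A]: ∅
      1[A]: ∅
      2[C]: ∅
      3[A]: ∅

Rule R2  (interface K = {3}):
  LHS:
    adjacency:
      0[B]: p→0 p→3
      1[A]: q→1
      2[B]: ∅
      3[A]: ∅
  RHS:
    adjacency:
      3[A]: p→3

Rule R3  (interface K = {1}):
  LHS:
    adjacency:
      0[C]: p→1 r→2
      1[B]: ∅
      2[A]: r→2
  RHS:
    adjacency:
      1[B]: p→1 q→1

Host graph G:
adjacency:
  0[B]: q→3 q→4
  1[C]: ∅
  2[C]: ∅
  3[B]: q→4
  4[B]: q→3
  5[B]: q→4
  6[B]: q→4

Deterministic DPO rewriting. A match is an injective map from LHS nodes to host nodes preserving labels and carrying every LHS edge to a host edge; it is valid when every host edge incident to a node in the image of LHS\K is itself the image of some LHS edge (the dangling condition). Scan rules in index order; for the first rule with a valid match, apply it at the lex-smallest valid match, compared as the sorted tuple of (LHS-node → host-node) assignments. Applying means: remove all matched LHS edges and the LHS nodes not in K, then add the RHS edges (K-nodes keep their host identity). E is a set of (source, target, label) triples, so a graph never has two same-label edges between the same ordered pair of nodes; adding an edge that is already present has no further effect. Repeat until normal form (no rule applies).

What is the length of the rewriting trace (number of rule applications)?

Answer: 3

Derivation:
start.  V:7 E:6  edges: 0-q->3 0-q->4 3-q->4 4-q->3 5-q->4 6-q->4
1. fire R0 via {0↦0, 1↦4, 2↦5}  →  V:6 E:4  edges: 0-q->3 3-q->4 4-q->3 6-q->4
2. fire R0 via {0↦3, 1↦4, 2↦6}  →  V:5 E:2  edges: 0-q->3 4-q->3
3. fire R0 via {0↦0, 1↦3, 2↦4}  →  V:4 E:0  edges: ∅
final graph: no rule applies after step 3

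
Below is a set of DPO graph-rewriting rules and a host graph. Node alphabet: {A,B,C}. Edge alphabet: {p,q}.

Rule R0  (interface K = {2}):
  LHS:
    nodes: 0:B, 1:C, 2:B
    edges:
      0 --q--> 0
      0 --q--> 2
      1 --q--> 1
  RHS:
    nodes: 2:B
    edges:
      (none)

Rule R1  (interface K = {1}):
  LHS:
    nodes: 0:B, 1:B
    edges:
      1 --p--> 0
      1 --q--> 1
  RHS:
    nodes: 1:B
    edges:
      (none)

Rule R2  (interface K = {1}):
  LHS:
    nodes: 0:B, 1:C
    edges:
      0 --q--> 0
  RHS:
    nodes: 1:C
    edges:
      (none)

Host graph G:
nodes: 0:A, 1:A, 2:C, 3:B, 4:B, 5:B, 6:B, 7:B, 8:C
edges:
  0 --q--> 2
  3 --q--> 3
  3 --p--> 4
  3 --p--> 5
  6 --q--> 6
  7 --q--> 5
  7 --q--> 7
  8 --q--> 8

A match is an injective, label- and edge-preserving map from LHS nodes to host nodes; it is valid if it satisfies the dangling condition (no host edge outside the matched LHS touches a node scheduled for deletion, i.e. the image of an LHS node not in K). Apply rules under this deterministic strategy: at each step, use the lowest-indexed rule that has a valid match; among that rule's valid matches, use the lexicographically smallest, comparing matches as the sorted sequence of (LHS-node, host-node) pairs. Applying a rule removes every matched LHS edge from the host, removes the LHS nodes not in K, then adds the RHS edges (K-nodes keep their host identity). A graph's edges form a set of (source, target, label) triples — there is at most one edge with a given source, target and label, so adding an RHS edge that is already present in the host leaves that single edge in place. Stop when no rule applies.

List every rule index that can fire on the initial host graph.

R0: 1 valid match — {0↦7, 1↦8, 2↦5}
R1: 1 valid match — {0↦4, 1↦3}
R2: 2 valid matches — {0↦6, 1↦2}, {0↦6, 1↦8}

Answer: [R0,R1,R2]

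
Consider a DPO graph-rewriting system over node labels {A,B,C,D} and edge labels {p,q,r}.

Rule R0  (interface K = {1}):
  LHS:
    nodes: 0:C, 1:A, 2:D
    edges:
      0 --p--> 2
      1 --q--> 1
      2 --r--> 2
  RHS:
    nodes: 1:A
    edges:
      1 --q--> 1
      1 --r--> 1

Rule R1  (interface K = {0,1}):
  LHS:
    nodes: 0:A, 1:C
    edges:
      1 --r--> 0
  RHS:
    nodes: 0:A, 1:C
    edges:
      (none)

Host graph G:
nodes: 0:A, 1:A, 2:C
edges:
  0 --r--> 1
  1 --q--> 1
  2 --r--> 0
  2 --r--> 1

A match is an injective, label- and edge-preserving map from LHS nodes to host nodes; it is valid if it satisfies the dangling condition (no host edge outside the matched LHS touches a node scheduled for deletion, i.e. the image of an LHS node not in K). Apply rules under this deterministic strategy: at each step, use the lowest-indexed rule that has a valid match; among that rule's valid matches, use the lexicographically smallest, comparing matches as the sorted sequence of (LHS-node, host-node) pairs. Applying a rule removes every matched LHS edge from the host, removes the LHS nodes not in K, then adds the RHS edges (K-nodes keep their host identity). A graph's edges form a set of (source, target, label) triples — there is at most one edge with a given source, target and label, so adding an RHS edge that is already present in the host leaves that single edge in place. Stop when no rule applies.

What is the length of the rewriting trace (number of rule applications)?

Answer: 2

Derivation:
[0] host  ⇒  3 nodes, 4 edges  {0-r->1 1-q->1 2-r->0 2-r->1}
[1] R1 @ {0↦0, 1↦2}  ⇒  3 nodes, 3 edges  {0-r->1 1-q->1 2-r->1}
[2] R1 @ {0↦1, 1↦2}  ⇒  3 nodes, 2 edges  {0-r->1 1-q->1}
final graph: no rule applies after step 2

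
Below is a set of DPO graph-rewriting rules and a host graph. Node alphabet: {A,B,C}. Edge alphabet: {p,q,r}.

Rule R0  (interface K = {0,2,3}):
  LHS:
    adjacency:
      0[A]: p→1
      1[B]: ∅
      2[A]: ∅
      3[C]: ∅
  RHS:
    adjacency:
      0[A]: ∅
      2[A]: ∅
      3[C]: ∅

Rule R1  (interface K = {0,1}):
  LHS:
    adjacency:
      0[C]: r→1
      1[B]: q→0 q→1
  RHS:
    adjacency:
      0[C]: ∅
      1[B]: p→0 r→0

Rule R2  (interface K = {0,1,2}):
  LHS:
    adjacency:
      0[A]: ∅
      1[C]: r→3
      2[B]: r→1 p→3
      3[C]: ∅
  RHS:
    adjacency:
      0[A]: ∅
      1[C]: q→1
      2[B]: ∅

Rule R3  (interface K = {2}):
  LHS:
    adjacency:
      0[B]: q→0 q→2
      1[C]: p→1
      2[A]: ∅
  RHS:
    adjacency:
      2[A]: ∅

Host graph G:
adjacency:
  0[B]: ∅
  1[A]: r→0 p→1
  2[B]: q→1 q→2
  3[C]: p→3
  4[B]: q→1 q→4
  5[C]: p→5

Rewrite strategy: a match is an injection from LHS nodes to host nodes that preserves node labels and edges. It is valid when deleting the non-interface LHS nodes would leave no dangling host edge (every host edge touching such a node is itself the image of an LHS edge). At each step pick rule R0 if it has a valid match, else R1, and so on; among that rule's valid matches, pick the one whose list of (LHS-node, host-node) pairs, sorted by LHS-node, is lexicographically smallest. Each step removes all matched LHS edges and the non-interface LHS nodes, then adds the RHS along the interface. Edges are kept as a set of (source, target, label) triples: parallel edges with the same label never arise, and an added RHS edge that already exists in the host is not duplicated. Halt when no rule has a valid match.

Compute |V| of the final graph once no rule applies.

Answer: 2

Rewrite trace:
start.  V:6 E:8  edges: 1-r->0 1-p->1 2-q->1 2-q->2 3-p->3 4-q->1 4-q->4 5-p->5
1. fire R3 via {0↦2, 1↦3, 2↦1}  →  V:4 E:5  edges: 1-r->0 1-p->1 4-q->1 4-q->4 5-p->5
2. fire R3 via {0↦4, 1↦5, 2↦1}  →  V:2 E:2  edges: 1-r->0 1-p->1
halt: no rule applies after step 2
NF nodes: {0:B, 1:A}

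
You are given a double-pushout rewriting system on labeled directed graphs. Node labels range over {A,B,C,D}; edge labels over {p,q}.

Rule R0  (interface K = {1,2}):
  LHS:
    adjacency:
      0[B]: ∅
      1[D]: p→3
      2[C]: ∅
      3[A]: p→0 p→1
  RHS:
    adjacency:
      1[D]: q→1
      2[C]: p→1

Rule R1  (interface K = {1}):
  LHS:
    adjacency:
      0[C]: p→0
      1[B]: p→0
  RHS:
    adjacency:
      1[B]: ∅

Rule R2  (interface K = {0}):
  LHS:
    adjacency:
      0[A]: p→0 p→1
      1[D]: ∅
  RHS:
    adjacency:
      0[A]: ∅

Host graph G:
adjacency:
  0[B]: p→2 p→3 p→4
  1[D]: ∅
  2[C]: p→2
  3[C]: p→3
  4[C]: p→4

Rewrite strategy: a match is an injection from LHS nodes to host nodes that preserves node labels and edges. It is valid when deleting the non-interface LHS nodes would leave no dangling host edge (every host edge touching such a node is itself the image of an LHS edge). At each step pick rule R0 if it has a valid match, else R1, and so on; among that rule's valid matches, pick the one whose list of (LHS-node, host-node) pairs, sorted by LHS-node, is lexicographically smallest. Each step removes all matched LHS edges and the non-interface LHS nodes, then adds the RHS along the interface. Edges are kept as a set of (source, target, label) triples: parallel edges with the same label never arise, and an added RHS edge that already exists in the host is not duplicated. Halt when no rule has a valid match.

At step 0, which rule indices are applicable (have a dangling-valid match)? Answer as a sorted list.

R0: no valid match — LHS pattern not found
R1: 3 valid matches — {0↦2, 1↦0}, {0↦3, 1↦0}, {0↦4, 1↦0}
R2: no valid match — LHS pattern not found

Answer: [R1]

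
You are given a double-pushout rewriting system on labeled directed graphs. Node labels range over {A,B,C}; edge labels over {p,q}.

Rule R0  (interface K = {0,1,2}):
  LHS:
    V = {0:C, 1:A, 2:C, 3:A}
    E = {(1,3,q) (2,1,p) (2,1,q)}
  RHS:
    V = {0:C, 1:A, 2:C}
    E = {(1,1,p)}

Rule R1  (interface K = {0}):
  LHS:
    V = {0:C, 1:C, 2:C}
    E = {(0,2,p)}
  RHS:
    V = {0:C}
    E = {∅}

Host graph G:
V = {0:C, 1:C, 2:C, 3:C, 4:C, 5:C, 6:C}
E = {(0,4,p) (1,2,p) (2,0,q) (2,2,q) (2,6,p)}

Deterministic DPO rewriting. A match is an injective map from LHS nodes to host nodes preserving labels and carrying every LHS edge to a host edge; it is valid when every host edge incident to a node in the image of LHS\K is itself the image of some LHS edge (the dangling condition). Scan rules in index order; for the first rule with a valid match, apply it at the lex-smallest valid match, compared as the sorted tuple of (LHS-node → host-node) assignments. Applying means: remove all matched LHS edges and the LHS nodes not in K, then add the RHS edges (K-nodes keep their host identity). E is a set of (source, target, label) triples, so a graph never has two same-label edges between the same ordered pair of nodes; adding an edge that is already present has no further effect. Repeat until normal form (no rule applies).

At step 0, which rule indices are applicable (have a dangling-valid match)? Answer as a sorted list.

Answer: [R1]

Steps:
R0: no valid match — LHS pattern not found
R1: 4 valid matches — {0↦0, 1↦3, 2↦4}, {0↦0, 1↦5, 2↦4}, {0↦2, 1↦3, 2↦6} (+1 more)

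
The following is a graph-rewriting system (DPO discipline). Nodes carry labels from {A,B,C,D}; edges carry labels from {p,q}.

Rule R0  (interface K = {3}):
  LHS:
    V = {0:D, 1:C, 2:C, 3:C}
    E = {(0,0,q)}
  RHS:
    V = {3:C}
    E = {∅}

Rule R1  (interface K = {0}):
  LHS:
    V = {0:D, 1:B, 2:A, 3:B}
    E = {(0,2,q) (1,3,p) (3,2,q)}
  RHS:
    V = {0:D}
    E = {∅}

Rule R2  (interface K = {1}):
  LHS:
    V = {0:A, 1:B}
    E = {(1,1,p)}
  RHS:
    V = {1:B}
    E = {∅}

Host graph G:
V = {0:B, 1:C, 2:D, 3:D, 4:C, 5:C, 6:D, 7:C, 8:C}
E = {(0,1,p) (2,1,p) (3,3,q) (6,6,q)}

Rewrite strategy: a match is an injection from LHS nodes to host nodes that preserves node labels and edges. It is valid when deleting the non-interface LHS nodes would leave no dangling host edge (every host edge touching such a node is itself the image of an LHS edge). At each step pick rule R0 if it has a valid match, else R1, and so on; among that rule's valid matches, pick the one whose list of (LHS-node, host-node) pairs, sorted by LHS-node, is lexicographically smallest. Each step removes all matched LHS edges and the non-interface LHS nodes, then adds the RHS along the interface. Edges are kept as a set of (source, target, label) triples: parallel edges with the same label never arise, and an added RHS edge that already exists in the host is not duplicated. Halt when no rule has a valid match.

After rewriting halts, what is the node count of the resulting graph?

Answer: 3

Derivation:
[0] host  ⇒  9 nodes, 4 edges  {0-p->1 2-p->1 3-q->3 6-q->6}
[1] R0 @ {0↦3, 1↦4, 2↦5, 3↦1}  ⇒  6 nodes, 3 edges  {0-p->1 2-p->1 6-q->6}
[2] R0 @ {0↦6, 1↦7, 2↦8, 3↦1}  ⇒  3 nodes, 2 edges  {0-p->1 2-p->1}
halt: no rule applies after step 2
NF nodes: {0:B, 1:C, 2:D}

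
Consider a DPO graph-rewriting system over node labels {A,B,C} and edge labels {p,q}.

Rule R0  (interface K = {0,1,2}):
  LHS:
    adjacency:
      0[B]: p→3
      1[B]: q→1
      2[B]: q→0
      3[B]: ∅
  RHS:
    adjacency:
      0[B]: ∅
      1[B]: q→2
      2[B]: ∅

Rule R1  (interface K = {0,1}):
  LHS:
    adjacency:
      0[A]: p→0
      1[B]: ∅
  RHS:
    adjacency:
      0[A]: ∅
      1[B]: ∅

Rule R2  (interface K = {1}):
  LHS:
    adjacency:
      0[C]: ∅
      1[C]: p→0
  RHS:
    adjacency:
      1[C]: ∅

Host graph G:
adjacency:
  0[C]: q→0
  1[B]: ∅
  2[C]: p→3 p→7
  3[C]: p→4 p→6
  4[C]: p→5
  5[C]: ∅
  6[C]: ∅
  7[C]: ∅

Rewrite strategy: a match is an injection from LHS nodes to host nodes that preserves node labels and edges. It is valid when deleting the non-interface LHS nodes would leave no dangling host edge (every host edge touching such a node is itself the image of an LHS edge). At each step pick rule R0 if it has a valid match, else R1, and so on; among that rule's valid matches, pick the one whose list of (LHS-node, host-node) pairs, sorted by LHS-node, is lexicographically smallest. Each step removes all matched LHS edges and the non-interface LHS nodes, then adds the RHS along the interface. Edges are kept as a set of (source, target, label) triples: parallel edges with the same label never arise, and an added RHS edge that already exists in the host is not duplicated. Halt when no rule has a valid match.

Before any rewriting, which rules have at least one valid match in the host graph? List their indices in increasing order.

Answer: [R2]

Derivation:
R0: no valid match — LHS pattern not found
R1: no valid match — LHS pattern not found
R2: 3 valid matches — {0↦5, 1↦4}, {0↦6, 1↦3}, {0↦7, 1↦2}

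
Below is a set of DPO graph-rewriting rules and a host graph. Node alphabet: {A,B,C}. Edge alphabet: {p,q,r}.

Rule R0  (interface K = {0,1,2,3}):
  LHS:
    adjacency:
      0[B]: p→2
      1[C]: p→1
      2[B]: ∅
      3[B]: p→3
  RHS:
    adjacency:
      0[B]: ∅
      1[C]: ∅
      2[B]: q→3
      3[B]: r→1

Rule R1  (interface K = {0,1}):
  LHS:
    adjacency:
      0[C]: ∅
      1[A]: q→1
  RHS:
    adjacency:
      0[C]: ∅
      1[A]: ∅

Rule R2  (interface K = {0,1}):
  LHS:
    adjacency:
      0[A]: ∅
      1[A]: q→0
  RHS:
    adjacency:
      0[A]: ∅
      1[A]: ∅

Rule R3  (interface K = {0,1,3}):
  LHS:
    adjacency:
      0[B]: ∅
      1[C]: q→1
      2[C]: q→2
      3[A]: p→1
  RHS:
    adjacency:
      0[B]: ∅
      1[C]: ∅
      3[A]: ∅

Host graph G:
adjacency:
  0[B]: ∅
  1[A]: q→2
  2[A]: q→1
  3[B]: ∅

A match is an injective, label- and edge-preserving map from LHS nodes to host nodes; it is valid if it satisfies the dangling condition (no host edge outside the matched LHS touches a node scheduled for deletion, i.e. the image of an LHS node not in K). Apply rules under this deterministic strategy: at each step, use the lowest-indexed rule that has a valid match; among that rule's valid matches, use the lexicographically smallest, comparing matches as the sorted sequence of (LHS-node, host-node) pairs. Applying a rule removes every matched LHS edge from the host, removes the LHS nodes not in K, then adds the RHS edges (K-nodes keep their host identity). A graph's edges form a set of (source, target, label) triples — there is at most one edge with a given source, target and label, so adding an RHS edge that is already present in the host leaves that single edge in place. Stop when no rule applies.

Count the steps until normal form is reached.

Answer: 2

Rewrite trace:
start.  V:4 E:2  edges: 1-q->2 2-q->1
1. fire R2 via {0↦1, 1↦2}  →  V:4 E:1  edges: 1-q->2
2. fire R2 via {0↦2, 1↦1}  →  V:4 E:0  edges: ∅
halt: no rule applies after step 2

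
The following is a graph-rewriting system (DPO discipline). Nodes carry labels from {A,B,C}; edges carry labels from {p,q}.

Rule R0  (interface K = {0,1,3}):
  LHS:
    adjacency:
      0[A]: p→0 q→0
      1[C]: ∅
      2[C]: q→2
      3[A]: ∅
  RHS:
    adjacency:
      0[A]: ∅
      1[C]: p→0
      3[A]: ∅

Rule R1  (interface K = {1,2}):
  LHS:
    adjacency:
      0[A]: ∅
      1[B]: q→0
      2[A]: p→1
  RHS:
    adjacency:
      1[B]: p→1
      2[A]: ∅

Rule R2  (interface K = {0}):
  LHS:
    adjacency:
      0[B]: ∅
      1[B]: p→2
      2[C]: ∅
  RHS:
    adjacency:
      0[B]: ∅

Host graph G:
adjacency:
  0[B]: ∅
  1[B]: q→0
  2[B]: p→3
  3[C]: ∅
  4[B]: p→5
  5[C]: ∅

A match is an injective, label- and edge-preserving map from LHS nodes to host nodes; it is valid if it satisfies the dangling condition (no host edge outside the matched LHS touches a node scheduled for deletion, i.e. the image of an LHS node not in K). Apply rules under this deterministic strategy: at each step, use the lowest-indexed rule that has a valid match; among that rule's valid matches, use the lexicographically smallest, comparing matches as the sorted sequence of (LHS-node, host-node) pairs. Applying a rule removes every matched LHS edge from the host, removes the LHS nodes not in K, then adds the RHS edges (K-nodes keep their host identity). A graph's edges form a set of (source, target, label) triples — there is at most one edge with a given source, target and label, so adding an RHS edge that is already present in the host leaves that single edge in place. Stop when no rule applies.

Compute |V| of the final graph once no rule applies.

[0] host  ⇒  6 nodes, 3 edges  {1-q->0 2-p->3 4-p->5}
[1] R2 @ {0↦0, 1↦2, 2↦3}  ⇒  4 nodes, 2 edges  {1-q->0 4-p->5}
[2] R2 @ {0↦0, 1↦4, 2↦5}  ⇒  2 nodes, 1 edges  {1-q->0}
halt: no rule applies after step 2
NF nodes: {0:B, 1:B}

Answer: 2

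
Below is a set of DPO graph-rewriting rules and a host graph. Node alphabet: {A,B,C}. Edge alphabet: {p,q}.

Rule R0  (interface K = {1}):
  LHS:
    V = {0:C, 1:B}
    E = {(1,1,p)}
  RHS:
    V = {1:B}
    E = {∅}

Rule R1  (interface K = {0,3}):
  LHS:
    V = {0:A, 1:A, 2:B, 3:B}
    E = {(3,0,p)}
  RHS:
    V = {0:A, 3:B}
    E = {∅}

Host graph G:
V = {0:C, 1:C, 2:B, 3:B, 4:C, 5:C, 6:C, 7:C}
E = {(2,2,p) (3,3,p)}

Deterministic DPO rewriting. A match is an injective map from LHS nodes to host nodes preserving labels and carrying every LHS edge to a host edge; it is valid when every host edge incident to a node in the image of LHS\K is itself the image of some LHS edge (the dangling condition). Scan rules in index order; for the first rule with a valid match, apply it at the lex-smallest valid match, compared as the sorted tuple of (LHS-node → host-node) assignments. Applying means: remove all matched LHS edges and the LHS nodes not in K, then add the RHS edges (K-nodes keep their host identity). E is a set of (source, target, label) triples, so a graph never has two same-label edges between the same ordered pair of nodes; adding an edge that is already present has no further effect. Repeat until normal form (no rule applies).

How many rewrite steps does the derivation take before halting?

Answer: 2

Rewrite trace:
[0] host  ⇒  8 nodes, 2 edges  {2-p->2 3-p->3}
[1] R0 @ {0↦0, 1↦2}  ⇒  7 nodes, 1 edges  {3-p->3}
[2] R0 @ {0↦1, 1↦3}  ⇒  6 nodes, 0 edges  {∅}
normal form: no rule applies after step 2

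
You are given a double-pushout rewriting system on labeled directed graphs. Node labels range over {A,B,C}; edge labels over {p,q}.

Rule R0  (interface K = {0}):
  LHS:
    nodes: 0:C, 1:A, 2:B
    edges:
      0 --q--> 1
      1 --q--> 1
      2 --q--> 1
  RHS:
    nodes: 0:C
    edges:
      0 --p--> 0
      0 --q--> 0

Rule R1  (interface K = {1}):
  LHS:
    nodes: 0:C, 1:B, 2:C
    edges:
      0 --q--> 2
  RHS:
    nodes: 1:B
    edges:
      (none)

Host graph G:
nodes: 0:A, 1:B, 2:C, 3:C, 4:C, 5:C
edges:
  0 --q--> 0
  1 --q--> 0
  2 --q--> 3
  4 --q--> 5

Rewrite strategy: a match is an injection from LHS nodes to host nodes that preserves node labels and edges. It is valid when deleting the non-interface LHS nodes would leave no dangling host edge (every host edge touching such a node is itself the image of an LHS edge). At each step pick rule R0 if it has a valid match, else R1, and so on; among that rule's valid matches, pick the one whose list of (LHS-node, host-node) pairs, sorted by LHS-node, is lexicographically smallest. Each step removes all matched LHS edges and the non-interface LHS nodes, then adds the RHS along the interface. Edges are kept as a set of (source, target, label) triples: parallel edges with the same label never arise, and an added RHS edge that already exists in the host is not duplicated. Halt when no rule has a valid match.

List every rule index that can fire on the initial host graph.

R0: no valid match — LHS pattern not found
R1: 2 valid matches — {0↦2, 1↦1, 2↦3}, {0↦4, 1↦1, 2↦5}

Answer: [R1]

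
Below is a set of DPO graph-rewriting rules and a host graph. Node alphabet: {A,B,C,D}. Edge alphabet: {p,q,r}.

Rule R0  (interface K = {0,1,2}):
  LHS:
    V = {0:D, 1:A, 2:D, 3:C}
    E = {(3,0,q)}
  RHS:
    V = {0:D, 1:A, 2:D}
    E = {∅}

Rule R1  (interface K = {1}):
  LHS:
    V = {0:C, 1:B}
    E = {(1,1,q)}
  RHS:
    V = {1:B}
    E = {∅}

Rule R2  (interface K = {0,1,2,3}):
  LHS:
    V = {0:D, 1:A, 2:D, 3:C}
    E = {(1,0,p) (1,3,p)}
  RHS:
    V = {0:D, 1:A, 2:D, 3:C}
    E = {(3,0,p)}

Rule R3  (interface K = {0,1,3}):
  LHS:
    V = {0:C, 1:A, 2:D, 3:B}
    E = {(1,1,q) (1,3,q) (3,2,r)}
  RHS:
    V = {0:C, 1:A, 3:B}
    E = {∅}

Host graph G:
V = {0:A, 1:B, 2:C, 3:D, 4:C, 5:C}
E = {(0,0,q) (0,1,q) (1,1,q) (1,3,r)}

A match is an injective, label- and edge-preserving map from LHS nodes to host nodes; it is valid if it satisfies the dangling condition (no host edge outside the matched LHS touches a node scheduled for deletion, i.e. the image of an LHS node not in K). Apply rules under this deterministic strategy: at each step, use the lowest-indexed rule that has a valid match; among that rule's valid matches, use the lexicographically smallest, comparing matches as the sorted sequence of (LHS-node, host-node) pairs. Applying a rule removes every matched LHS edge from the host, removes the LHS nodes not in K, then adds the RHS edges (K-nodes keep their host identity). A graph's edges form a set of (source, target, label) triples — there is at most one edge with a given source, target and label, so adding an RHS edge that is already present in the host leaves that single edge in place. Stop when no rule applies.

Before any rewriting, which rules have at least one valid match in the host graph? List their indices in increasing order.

Answer: [R1,R3]

Steps:
R0: no valid match — LHS pattern not found
R1: 3 valid matches — {0↦2, 1↦1}, {0↦4, 1↦1}, {0↦5, 1↦1}
R2: no valid match — LHS pattern not found
R3: 3 valid matches — {0↦2, 1↦0, 2↦3, 3↦1}, {0↦4, 1↦0, 2↦3, 3↦1}, {0↦5, 1↦0, 2↦3, 3↦1}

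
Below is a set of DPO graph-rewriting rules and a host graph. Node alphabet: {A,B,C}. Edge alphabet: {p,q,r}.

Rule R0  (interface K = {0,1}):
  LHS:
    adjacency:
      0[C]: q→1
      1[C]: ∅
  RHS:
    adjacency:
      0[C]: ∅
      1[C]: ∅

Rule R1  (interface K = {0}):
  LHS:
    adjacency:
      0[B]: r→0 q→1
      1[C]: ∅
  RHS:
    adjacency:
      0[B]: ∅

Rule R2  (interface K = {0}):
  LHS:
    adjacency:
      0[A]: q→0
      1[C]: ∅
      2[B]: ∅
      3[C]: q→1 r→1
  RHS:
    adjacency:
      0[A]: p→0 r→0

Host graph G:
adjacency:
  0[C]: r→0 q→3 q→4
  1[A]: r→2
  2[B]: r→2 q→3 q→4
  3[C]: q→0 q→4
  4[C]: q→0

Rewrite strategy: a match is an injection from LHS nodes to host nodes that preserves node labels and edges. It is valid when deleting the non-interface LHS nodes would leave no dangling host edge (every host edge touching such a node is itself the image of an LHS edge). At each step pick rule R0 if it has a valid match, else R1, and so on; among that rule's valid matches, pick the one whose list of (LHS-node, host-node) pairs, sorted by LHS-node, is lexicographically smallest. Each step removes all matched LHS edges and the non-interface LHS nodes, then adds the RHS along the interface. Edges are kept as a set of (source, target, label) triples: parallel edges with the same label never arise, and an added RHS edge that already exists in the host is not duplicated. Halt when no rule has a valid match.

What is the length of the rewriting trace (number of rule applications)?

Answer: 6

Rewrite trace:
[0] host  ⇒  5 nodes, 10 edges  {0-r->0 0-q->3 0-q->4 1-r->2 2-r->2 2-q->3 2-q->4 3-q->0 3-q->4 4-q->0}
[1] R0 @ {0↦0, 1↦3}  ⇒  5 nodes, 9 edges  {0-r->0 0-q->4 1-r->2 2-r->2 2-q->3 2-q->4 3-q->0 3-q->4 4-q->0}
[2] R0 @ {0↦0, 1↦4}  ⇒  5 nodes, 8 edges  {0-r->0 1-r->2 2-r->2 2-q->3 2-q->4 3-q->0 3-q->4 4-q->0}
[3] R0 @ {0↦3, 1↦0}  ⇒  5 nodes, 7 edges  {0-r->0 1-r->2 2-r->2 2-q->3 2-q->4 3-q->4 4-q->0}
[4] R0 @ {0↦3, 1↦4}  ⇒  5 nodes, 6 edges  {0-r->0 1-r->2 2-r->2 2-q->3 2-q->4 4-q->0}
[5] R0 @ {0↦4, 1↦0}  ⇒  5 nodes, 5 edges  {0-r->0 1-r->2 2-r->2 2-q->3 2-q->4}
[6] R1 @ {0↦2, 1↦3}  ⇒  4 nodes, 3 edges  {0-r->0 1-r->2 2-q->4}
halt: no rule applies after step 6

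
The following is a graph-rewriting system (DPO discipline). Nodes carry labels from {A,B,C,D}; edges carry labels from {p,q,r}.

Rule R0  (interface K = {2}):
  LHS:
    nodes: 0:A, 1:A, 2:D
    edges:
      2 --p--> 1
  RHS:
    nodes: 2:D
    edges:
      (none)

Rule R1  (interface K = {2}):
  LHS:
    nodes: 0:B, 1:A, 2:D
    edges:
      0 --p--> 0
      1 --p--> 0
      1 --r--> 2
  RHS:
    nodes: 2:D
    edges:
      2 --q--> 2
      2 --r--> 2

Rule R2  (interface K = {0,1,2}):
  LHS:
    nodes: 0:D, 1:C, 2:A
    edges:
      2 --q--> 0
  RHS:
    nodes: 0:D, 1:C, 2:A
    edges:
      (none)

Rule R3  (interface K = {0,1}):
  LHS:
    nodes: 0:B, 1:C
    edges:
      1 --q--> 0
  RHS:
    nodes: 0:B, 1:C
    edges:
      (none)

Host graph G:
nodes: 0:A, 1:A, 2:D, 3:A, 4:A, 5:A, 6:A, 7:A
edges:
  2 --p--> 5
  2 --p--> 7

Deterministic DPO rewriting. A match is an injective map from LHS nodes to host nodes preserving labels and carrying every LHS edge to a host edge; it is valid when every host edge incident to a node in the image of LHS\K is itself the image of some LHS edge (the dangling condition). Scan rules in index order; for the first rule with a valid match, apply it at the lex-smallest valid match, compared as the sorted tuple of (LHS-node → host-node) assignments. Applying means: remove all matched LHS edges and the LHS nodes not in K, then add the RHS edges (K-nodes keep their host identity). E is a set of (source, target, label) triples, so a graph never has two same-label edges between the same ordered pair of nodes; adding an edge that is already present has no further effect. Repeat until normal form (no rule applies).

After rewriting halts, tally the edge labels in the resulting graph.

start.  V:8 E:2  edges: 2-p->5 2-p->7
1. fire R0 via {0↦0, 1↦5, 2↦2}  →  V:6 E:1  edges: 2-p->7
2. fire R0 via {0↦1, 1↦7, 2↦2}  →  V:4 E:0  edges: ∅
halt: no rule applies after step 2
NF edges: []

Answer: (no edges)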